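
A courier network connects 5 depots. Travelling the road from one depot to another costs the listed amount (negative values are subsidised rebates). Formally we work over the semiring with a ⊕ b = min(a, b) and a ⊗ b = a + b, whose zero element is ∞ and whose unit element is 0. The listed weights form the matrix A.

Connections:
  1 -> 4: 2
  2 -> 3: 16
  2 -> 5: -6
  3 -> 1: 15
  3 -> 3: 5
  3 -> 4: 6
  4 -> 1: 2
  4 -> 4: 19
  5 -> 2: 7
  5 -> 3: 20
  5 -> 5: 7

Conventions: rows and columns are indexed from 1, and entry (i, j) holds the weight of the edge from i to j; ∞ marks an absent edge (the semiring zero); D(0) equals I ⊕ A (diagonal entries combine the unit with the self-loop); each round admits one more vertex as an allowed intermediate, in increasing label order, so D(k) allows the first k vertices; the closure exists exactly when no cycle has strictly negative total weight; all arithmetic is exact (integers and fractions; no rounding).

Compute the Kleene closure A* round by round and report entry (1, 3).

D(0):
  [0, ∞, ∞, 2, ∞]
  [∞, 0, 16, ∞, -6]
  [15, ∞, 0, 6, ∞]
  [2, ∞, ∞, 0, ∞]
  [∞, 7, 20, ∞, 0]
D(1):
  [0, ∞, ∞, 2, ∞]
  [∞, 0, 16, ∞, -6]
  [15, ∞, 0, 6, ∞]
  [2, ∞, ∞, 0, ∞]
  [∞, 7, 20, ∞, 0]
D(2):
  [0, ∞, ∞, 2, ∞]
  [∞, 0, 16, ∞, -6]
  [15, ∞, 0, 6, ∞]
  [2, ∞, ∞, 0, ∞]
  [∞, 7, 20, ∞, 0]
D(3):
  [0, ∞, ∞, 2, ∞]
  [31, 0, 16, 22, -6]
  [15, ∞, 0, 6, ∞]
  [2, ∞, ∞, 0, ∞]
  [35, 7, 20, 26, 0]
D(4):
  [0, ∞, ∞, 2, ∞]
  [24, 0, 16, 22, -6]
  [8, ∞, 0, 6, ∞]
  [2, ∞, ∞, 0, ∞]
  [28, 7, 20, 26, 0]
D(5):
  [0, ∞, ∞, 2, ∞]
  [22, 0, 14, 20, -6]
  [8, ∞, 0, 6, ∞]
  [2, ∞, ∞, 0, ∞]
  [28, 7, 20, 26, 0]
Answer: A*[1][3] = ∞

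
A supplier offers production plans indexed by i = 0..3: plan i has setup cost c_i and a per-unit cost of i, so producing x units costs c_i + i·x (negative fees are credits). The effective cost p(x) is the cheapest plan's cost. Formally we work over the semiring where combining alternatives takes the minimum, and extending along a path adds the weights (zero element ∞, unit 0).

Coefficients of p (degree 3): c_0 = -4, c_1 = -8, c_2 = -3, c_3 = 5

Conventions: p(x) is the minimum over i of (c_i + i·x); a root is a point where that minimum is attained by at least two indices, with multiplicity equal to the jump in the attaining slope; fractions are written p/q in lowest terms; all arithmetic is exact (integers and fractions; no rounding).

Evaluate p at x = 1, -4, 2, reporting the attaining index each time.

p(1) = min(-4+0·1=-4, -8+1·1=-7, -3+2·1=-1, 5+3·1=8) = -7 (attained by i=1)
p(-4) = min(-4+0·(-4)=-4, -8+1·(-4)=-12, -3+2·(-4)=-11, 5+3·(-4)=-7) = -12 (attained by i=1)
p(2) = min(-4+0·2=-4, -8+1·2=-6, -3+2·2=1, 5+3·2=11) = -6 (attained by i=1)
Answer: p(1) = -7; p(-4) = -12; p(2) = -6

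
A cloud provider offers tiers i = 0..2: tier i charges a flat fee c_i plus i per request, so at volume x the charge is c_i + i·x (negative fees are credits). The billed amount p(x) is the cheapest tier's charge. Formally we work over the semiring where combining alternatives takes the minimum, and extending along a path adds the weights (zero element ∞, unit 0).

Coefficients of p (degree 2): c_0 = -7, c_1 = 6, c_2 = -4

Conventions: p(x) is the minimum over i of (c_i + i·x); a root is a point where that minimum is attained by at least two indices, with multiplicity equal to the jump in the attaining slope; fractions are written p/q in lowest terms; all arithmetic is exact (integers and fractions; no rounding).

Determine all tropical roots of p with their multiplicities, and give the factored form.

hull edge (i=0, c=-7) to (i=2, c=-4): slope 3/2, span 2
Factored form: p(x) = -4 ⊗ (x ⊕ (-3/2)) ⊗ (x ⊕ (-3/2))
Answer: roots = -3/2 (mult 2)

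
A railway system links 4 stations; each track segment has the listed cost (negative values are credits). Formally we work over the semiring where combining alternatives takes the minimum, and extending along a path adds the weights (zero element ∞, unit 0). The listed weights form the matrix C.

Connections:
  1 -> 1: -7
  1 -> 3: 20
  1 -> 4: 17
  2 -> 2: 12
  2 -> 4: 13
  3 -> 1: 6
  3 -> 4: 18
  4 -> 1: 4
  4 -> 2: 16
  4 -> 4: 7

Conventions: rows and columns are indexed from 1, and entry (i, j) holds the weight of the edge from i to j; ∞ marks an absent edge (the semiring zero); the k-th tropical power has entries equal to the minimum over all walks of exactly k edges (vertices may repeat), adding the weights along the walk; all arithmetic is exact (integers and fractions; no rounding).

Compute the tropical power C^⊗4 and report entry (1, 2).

C^⊗2:
  [-14, 33, 13, 10]
  [17, 24, ∞, 20]
  [-1, 34, 26, 23]
  [-3, 23, 24, 14]
C^⊗3:
  [-21, 26, 6, 3]
  [10, 36, 37, 27]
  [-8, 39, 19, 16]
  [-10, 30, 17, 14]
C^⊗4:
  [-28, 19, -1, -4]
  [3, 43, 30, 27]
  [-15, 32, 12, 9]
  [-17, 30, 10, 7]
Key observation: the optimum is the walk 1->1->1->4->2, with weight (-7) + (-7) + 17 + 16 = 19.
Optimal value attained by: walk 1->1->1->4->2.
Answer: (C^⊗4)[1][2] = 19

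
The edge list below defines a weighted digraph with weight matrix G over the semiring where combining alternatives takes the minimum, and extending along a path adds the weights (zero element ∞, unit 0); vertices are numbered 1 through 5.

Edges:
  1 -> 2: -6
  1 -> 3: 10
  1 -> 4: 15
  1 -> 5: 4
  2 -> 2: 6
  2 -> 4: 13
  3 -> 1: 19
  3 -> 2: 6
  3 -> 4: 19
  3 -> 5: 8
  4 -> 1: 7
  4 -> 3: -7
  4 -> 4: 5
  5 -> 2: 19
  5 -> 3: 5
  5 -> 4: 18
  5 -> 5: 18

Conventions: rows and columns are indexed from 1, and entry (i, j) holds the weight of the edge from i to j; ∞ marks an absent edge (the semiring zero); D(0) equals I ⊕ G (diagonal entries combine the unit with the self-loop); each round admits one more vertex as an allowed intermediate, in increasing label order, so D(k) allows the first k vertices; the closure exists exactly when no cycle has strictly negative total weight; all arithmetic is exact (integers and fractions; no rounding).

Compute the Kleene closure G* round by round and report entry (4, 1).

D(0):
  [0, -6, 10, 15, 4]
  [∞, 0, ∞, 13, ∞]
  [19, 6, 0, 19, 8]
  [7, ∞, -7, 0, ∞]
  [∞, 19, 5, 18, 0]
D(1):
  [0, -6, 10, 15, 4]
  [∞, 0, ∞, 13, ∞]
  [19, 6, 0, 19, 8]
  [7, 1, -7, 0, 11]
  [∞, 19, 5, 18, 0]
D(2):
  [0, -6, 10, 7, 4]
  [∞, 0, ∞, 13, ∞]
  [19, 6, 0, 19, 8]
  [7, 1, -7, 0, 11]
  [∞, 19, 5, 18, 0]
D(3):
  [0, -6, 10, 7, 4]
  [∞, 0, ∞, 13, ∞]
  [19, 6, 0, 19, 8]
  [7, -1, -7, 0, 1]
  [24, 11, 5, 18, 0]
D(4):
  [0, -6, 0, 7, 4]
  [20, 0, 6, 13, 14]
  [19, 6, 0, 19, 8]
  [7, -1, -7, 0, 1]
  [24, 11, 5, 18, 0]
D(5):
  [0, -6, 0, 7, 4]
  [20, 0, 6, 13, 14]
  [19, 6, 0, 19, 8]
  [7, -1, -7, 0, 1]
  [24, 11, 5, 18, 0]
Answer: G*[4][1] = 7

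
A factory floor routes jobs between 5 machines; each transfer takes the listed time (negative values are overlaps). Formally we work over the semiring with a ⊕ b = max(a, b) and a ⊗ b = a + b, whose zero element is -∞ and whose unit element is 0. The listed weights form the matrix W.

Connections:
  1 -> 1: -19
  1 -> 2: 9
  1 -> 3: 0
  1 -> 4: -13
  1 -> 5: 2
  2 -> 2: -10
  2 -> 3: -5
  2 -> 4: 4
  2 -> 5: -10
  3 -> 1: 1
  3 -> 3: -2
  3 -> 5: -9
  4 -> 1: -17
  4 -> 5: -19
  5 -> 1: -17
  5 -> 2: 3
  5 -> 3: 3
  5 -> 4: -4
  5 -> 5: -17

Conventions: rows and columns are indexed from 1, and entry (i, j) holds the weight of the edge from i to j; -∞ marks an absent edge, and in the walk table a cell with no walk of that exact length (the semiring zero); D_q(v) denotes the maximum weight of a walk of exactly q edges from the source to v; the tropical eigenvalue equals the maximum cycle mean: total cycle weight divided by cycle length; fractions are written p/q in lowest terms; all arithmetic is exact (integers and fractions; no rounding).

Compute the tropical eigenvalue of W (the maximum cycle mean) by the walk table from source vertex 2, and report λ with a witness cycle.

q=0: [-∞, 0, -∞, -∞, -∞]
q=1: [-∞, -10, -5, 4, -10]
q=2: [-4, -7, -7, -6, -14]
q=3: [-6, 5, -4, -3, -2]
q=4: [-3, 3, 1, 9, -4]
q=5: [2, 6, -1, 7, -1]
Optimal cycle mean attained by: cycle 1->5->3->1, total 2 + 3 + 1, length 3.
Answer: λ = 2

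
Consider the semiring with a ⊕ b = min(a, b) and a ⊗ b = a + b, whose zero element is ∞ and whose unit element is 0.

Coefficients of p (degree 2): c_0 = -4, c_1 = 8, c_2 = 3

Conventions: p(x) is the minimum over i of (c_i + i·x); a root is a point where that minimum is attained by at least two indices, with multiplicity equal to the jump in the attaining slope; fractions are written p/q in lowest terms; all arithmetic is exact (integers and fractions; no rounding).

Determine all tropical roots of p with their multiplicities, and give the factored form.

hull edge (i=0, c=-4) to (i=2, c=3): slope 7/2, span 2
Factored form: p(x) = 3 ⊗ (x ⊕ (-7/2)) ⊗ (x ⊕ (-7/2))
Answer: roots = -7/2 (mult 2)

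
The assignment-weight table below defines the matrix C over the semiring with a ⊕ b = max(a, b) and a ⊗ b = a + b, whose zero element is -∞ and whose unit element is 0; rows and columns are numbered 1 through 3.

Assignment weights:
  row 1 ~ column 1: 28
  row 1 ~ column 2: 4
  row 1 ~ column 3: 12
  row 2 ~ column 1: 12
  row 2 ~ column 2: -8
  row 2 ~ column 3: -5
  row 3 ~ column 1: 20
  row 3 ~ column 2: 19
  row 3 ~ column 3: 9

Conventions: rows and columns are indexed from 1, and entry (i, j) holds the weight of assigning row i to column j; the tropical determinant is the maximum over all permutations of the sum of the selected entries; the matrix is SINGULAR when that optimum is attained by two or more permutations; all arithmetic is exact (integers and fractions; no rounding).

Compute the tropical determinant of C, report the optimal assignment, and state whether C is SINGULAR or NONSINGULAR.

σ = (1, 2, 3): 28 + (-8) + 9 = 29
σ = (1, 3, 2): 28 + (-5) + 19 = 42
σ = (2, 1, 3): 4 + 12 + 9 = 25
σ = (2, 3, 1): 4 + (-5) + 20 = 19
σ = (3, 1, 2): 12 + 12 + 19 = 43
σ = (3, 2, 1): 12 + (-8) + 20 = 24
Optimal value attained by: σ = (3, 1, 2).
Answer: det⊕(C) = 43; verdict: NONSINGULAR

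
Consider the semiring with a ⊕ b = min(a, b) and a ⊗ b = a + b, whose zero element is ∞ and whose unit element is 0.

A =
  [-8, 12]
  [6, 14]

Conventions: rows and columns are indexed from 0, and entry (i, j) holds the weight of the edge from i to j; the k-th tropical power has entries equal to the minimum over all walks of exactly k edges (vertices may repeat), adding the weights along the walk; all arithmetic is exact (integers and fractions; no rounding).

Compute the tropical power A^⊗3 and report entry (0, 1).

A^⊗2:
  [-16, 4]
  [-2, 18]
A^⊗3:
  [-24, -4]
  [-10, 10]
Key observation: the optimum is the walk 0->0->0->1, with weight (-8) + (-8) + 12 = -4.
Optimal value attained by: walk 0->0->0->1.
Answer: (A^⊗3)[0][1] = -4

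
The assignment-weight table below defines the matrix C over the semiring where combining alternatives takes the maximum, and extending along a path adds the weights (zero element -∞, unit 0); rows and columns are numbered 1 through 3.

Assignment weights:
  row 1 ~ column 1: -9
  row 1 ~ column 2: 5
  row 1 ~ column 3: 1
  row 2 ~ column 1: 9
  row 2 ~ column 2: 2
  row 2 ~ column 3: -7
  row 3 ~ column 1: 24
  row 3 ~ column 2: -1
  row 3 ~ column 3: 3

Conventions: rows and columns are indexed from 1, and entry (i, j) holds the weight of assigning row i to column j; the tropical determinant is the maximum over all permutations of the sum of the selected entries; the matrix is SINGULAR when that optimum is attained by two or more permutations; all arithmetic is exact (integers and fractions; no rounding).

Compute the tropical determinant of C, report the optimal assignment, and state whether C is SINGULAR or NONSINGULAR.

σ = (1, 2, 3): (-9) + 2 + 3 = -4
σ = (1, 3, 2): (-9) + (-7) + (-1) = -17
σ = (2, 1, 3): 5 + 9 + 3 = 17
σ = (2, 3, 1): 5 + (-7) + 24 = 22
σ = (3, 1, 2): 1 + 9 + (-1) = 9
σ = (3, 2, 1): 1 + 2 + 24 = 27
Optimal value attained by: σ = (3, 2, 1).
Answer: det⊕(C) = 27; verdict: NONSINGULAR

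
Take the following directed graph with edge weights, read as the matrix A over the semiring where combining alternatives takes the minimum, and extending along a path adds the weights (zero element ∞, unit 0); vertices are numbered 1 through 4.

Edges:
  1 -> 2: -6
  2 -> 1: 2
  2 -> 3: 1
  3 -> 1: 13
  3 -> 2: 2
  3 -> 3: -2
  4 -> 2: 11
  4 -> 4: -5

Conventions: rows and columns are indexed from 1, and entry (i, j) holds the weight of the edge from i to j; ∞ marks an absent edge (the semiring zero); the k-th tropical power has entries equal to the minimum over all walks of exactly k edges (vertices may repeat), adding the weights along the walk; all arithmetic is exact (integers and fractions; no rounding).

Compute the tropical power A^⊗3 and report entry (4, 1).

A^⊗2:
  [-4, ∞, -5, ∞]
  [14, -4, -1, ∞]
  [4, 0, -4, ∞]
  [13, 6, 12, -10]
A^⊗3:
  [8, -10, -7, ∞]
  [-2, 1, -3, ∞]
  [2, -2, -6, ∞]
  [8, 1, 7, -15]
Key observation: the optimum is the walk 4->4->2->1, with weight (-5) + 11 + 2 = 8.
Optimal value attained by: walk 4->4->2->1.
Answer: (A^⊗3)[4][1] = 8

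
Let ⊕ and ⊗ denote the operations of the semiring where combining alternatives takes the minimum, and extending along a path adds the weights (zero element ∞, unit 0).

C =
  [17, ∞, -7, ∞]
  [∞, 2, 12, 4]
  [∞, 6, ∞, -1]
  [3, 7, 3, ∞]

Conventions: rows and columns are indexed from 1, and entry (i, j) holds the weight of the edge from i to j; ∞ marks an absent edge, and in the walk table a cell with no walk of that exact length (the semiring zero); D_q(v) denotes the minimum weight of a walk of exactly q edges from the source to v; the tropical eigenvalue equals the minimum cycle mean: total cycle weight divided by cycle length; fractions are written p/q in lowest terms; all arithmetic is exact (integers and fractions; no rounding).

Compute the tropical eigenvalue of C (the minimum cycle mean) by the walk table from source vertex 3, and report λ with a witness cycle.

q=0: [∞, ∞, 0, ∞]
q=1: [∞, 6, ∞, -1]
q=2: [2, 6, 2, 10]
q=3: [13, 8, -5, 1]
q=4: [4, 1, 4, -6]
Optimal cycle mean attained by: cycle 1->3->4->1, total (-7) + (-1) + 3, length 3.
Answer: λ = -5/3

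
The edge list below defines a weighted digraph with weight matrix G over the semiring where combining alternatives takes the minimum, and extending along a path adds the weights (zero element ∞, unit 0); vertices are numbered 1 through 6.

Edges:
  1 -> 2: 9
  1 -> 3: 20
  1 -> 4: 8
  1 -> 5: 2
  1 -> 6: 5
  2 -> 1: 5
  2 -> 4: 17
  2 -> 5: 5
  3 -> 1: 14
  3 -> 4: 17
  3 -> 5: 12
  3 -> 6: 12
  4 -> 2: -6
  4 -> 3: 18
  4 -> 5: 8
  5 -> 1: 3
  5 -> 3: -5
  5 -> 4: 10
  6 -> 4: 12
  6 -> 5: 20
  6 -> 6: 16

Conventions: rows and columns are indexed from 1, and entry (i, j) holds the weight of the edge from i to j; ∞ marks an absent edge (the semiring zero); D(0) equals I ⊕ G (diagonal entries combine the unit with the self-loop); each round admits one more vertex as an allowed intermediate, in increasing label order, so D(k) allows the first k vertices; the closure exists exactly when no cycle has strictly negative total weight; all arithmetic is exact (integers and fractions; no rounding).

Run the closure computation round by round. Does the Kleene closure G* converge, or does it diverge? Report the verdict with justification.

D(0):
  [0, 9, 20, 8, 2, 5]
  [5, 0, ∞, 17, 5, ∞]
  [14, ∞, 0, 17, 12, 12]
  [∞, -6, 18, 0, 8, ∞]
  [3, ∞, -5, 10, 0, ∞]
  [∞, ∞, ∞, 12, 20, 0]
D(1):
  [0, 9, 20, 8, 2, 5]
  [5, 0, 25, 13, 5, 10]
  [14, 23, 0, 17, 12, 12]
  [∞, -6, 18, 0, 8, ∞]
  [3, 12, -5, 10, 0, 8]
  [∞, ∞, ∞, 12, 20, 0]
D(2):
  [0, 9, 20, 8, 2, 5]
  [5, 0, 25, 13, 5, 10]
  [14, 23, 0, 17, 12, 12]
  [-1, -6, 18, 0, -1, 4]
  [3, 12, -5, 10, 0, 8]
  [∞, ∞, ∞, 12, 20, 0]
D(3):
  [0, 9, 20, 8, 2, 5]
  [5, 0, 25, 13, 5, 10]
  [14, 23, 0, 17, 12, 12]
  [-1, -6, 18, 0, -1, 4]
  [3, 12, -5, 10, 0, 7]
  [∞, ∞, ∞, 12, 20, 0]
D(4):
  [0, 2, 20, 8, 2, 5]
  [5, 0, 25, 13, 5, 10]
  [14, 11, 0, 17, 12, 12]
  [-1, -6, 18, 0, -1, 4]
  [3, 4, -5, 10, 0, 7]
  [11, 6, 30, 12, 11, 0]
D(5):
  [0, 2, -3, 8, 2, 5]
  [5, 0, 0, 13, 5, 10]
  [14, 11, 0, 17, 12, 12]
  [-1, -6, -6, 0, -1, 4]
  [3, 4, -5, 10, 0, 7]
  [11, 6, 6, 12, 11, 0]
D(6):
  [0, 2, -3, 8, 2, 5]
  [5, 0, 0, 13, 5, 10]
  [14, 11, 0, 17, 12, 12]
  [-1, -6, -6, 0, -1, 4]
  [3, 4, -5, 10, 0, 7]
  [11, 6, 6, 12, 11, 0]
Key observation: every diagonal entry stays at the unit through all rounds, so no improving cycle exists.
Answer: CONVERGES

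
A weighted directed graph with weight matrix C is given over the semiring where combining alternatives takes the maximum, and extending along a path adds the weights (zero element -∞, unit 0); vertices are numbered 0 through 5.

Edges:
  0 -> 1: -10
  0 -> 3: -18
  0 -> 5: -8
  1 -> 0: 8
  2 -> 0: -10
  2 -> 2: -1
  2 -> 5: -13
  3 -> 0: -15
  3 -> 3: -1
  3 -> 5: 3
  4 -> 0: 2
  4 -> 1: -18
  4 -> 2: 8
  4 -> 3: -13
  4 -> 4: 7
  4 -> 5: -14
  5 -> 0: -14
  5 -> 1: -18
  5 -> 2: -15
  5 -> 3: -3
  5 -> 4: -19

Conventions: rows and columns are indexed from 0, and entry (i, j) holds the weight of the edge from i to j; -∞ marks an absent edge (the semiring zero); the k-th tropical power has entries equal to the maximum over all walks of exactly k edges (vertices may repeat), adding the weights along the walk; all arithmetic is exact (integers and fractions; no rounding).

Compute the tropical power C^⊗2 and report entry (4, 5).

C^⊗2:
  [-2, -26, -23, -11, -27, -15]
  [-∞, -2, -∞, -10, -∞, 0]
  [-11, -20, -2, -16, -32, -14]
  [-11, -15, -12, 0, -16, 2]
  [9, -8, 15, -6, 14, -5]
  [-10, -24, -11, -4, -12, 0]
Key observation: the optimum is the walk 4->2->5, with weight 8 + (-13) = -5.
Optimal value attained by: walk 4->2->5.
Answer: (C^⊗2)[4][5] = -5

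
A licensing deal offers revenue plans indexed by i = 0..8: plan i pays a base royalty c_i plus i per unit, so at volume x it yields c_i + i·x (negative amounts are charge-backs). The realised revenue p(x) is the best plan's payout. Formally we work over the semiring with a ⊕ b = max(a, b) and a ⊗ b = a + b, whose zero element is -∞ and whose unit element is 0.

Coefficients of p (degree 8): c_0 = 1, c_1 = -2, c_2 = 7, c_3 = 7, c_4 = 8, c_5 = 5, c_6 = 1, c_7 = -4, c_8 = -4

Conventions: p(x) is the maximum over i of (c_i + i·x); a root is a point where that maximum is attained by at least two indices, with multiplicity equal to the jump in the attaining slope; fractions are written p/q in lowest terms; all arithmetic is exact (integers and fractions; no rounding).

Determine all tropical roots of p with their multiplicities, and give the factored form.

hull edge (i=0, c=1) to (i=2, c=7): slope 3, span 2
hull edge (i=2, c=7) to (i=4, c=8): slope 1/2, span 2
hull edge (i=4, c=8) to (i=8, c=-4): slope -3, span 4
Factored form: p(x) = -4 ⊗ (x ⊕ (-3)) ⊗ (x ⊕ (-3)) ⊗ (x ⊕ (-1/2)) ⊗ (x ⊕ (-1/2)) ⊗ (x ⊕ 3) ⊗ (x ⊕ 3) ⊗ (x ⊕ 3) ⊗ (x ⊕ 3)
Answer: roots = -3 (mult 2), -1/2 (mult 2), 3 (mult 4)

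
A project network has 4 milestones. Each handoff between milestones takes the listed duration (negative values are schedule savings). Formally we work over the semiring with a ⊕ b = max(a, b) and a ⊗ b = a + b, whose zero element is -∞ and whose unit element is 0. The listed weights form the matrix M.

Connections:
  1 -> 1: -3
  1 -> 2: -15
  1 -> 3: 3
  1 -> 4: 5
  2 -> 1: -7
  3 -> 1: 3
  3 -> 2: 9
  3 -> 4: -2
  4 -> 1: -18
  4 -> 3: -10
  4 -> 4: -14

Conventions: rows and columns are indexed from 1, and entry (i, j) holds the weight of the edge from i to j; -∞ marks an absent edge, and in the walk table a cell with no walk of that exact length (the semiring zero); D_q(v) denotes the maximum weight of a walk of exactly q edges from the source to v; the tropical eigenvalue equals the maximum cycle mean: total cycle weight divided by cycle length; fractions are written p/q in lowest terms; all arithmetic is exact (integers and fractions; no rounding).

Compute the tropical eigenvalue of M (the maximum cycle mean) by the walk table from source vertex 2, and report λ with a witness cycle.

q=0: [-∞, 0, -∞, -∞]
q=1: [-7, -∞, -∞, -∞]
q=2: [-10, -22, -4, -2]
q=3: [-1, 5, -7, -5]
q=4: [-2, 2, 2, 4]
Optimal cycle mean attained by: cycle 1->3->1, total 3 + 3, length 2.
Answer: λ = 3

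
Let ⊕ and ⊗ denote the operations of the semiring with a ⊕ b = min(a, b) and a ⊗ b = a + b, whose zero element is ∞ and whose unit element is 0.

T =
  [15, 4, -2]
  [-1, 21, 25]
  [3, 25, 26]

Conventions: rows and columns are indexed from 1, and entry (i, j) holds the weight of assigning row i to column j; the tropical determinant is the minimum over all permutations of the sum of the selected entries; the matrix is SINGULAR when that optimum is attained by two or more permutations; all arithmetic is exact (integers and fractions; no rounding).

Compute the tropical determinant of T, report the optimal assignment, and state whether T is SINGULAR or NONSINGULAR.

σ = (1, 2, 3): 15 + 21 + 26 = 62
σ = (1, 3, 2): 15 + 25 + 25 = 65
σ = (2, 1, 3): 4 + (-1) + 26 = 29
σ = (2, 3, 1): 4 + 25 + 3 = 32
σ = (3, 1, 2): (-2) + (-1) + 25 = 22
σ = (3, 2, 1): (-2) + 21 + 3 = 22
Optimal value attained by: σ = (3, 1, 2).
Answer: det⊕(T) = 22; verdict: SINGULAR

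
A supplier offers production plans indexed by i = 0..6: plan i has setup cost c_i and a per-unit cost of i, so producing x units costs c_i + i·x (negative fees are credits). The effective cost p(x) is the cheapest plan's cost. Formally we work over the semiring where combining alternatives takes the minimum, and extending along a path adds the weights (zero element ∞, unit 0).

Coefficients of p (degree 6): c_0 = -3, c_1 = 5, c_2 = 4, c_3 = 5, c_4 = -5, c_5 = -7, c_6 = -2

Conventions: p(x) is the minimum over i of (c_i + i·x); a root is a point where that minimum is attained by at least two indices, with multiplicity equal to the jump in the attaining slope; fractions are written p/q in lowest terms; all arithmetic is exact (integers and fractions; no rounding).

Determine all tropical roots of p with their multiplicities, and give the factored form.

hull edge (i=0, c=-3) to (i=5, c=-7): slope -4/5, span 5
hull edge (i=5, c=-7) to (i=6, c=-2): slope 5, span 1
Factored form: p(x) = -2 ⊗ (x ⊕ (-5)) ⊗ (x ⊕ 4/5) ⊗ (x ⊕ 4/5) ⊗ (x ⊕ 4/5) ⊗ (x ⊕ 4/5) ⊗ (x ⊕ 4/5)
Answer: roots = -5 (mult 1), 4/5 (mult 5)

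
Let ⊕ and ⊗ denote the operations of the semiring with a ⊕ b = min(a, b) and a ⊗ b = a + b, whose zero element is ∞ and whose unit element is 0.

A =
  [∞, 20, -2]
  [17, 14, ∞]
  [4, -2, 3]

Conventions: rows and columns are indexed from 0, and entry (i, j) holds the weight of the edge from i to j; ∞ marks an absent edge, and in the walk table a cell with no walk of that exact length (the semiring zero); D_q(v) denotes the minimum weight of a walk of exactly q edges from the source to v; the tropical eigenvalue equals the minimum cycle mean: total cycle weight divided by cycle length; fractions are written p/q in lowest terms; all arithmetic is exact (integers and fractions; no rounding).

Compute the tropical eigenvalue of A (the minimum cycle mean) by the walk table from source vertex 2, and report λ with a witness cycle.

q=0: [∞, ∞, 0]
q=1: [4, -2, 3]
q=2: [7, 1, 2]
q=3: [6, 0, 5]
Optimal cycle mean attained by: cycle 0->2->0, total (-2) + 4, length 2.
Answer: λ = 1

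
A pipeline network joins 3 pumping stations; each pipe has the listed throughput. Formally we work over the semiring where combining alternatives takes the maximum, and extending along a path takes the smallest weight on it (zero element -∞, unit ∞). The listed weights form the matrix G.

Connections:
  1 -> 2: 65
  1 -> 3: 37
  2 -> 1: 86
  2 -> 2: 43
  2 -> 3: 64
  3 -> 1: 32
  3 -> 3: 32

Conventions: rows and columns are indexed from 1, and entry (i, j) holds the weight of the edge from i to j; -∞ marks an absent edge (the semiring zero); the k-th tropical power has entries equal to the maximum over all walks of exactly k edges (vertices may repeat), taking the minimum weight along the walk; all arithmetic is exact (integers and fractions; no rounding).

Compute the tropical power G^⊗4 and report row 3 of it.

G^⊗2:
  [65, 43, 64]
  [43, 65, 43]
  [32, 32, 32]
G^⊗3:
  [43, 65, 43]
  [65, 43, 64]
  [32, 32, 32]
G^⊗4:
  [65, 43, 64]
  [43, 65, 43]
  [32, 32, 32]
Answer: row 3 of G^⊗4 = [32, 32, 32]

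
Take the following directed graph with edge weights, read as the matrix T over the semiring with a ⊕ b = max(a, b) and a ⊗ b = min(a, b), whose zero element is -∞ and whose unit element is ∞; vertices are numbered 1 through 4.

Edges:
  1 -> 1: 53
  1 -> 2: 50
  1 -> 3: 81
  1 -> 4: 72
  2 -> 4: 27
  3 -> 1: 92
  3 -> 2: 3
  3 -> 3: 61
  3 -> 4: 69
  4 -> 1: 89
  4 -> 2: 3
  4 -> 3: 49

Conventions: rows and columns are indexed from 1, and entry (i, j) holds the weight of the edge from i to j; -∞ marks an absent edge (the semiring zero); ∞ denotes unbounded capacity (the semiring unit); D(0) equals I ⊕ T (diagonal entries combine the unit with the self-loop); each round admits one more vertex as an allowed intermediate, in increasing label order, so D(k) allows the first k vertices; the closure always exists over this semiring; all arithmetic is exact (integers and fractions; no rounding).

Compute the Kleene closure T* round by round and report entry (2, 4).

D(0):
  [∞, 50, 81, 72]
  [-∞, ∞, -∞, 27]
  [92, 3, ∞, 69]
  [89, 3, 49, ∞]
D(1):
  [∞, 50, 81, 72]
  [-∞, ∞, -∞, 27]
  [92, 50, ∞, 72]
  [89, 50, 81, ∞]
D(2):
  [∞, 50, 81, 72]
  [-∞, ∞, -∞, 27]
  [92, 50, ∞, 72]
  [89, 50, 81, ∞]
D(3):
  [∞, 50, 81, 72]
  [-∞, ∞, -∞, 27]
  [92, 50, ∞, 72]
  [89, 50, 81, ∞]
D(4):
  [∞, 50, 81, 72]
  [27, ∞, 27, 27]
  [92, 50, ∞, 72]
  [89, 50, 81, ∞]
Answer: T*[2][4] = 27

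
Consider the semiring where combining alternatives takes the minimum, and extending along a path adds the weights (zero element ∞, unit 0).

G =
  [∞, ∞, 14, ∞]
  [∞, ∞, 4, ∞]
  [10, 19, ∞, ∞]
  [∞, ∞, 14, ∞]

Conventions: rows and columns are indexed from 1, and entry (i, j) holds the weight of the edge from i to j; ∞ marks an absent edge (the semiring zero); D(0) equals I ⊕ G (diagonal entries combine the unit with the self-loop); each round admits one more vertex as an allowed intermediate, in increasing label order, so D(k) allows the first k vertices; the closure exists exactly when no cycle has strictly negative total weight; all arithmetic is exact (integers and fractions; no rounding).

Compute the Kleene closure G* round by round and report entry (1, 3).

D(0):
  [0, ∞, 14, ∞]
  [∞, 0, 4, ∞]
  [10, 19, 0, ∞]
  [∞, ∞, 14, 0]
D(1):
  [0, ∞, 14, ∞]
  [∞, 0, 4, ∞]
  [10, 19, 0, ∞]
  [∞, ∞, 14, 0]
D(2):
  [0, ∞, 14, ∞]
  [∞, 0, 4, ∞]
  [10, 19, 0, ∞]
  [∞, ∞, 14, 0]
D(3):
  [0, 33, 14, ∞]
  [14, 0, 4, ∞]
  [10, 19, 0, ∞]
  [24, 33, 14, 0]
D(4):
  [0, 33, 14, ∞]
  [14, 0, 4, ∞]
  [10, 19, 0, ∞]
  [24, 33, 14, 0]
Answer: G*[1][3] = 14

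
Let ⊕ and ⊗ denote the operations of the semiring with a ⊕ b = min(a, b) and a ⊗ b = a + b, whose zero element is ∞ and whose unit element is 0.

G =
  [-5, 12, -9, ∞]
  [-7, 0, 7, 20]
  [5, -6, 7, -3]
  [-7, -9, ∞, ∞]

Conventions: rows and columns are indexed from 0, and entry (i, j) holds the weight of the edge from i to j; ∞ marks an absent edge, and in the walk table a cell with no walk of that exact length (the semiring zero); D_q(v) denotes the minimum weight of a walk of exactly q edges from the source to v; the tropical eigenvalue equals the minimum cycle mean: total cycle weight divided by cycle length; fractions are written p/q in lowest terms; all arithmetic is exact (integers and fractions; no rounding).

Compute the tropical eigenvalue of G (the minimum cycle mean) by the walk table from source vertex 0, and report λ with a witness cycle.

q=0: [0, ∞, ∞, ∞]
q=1: [-5, 12, -9, ∞]
q=2: [-10, -15, -14, -12]
q=3: [-22, -21, -19, -17]
q=4: [-28, -26, -31, -22]
Optimal cycle mean attained by: cycle 0->2->1->0, total (-9) + (-6) + (-7), length 3.
Answer: λ = -22/3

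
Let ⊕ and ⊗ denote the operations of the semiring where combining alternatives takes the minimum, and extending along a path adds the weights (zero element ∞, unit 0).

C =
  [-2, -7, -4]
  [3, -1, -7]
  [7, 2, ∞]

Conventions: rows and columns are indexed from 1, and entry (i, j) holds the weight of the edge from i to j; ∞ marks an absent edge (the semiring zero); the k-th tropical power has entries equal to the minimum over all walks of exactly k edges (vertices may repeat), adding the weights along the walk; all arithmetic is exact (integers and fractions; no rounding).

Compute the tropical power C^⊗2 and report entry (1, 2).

C^⊗2:
  [-4, -9, -14]
  [0, -5, -8]
  [5, 0, -5]
Key observation: the optimum is the walk 1->1->2, with weight (-2) + (-7) = -9.
Optimal value attained by: walk 1->1->2.
Answer: (C^⊗2)[1][2] = -9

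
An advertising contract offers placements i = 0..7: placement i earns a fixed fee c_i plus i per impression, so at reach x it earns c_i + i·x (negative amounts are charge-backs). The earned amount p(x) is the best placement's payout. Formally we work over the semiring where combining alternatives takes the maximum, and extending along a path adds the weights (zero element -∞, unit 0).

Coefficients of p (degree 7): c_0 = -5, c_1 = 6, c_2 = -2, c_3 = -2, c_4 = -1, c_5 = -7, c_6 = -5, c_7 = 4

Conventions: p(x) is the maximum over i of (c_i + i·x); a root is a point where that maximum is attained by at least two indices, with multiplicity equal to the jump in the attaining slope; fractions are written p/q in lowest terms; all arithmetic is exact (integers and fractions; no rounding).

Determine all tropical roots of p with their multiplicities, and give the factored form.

hull edge (i=0, c=-5) to (i=1, c=6): slope 11, span 1
hull edge (i=1, c=6) to (i=7, c=4): slope -1/3, span 6
Factored form: p(x) = 4 ⊗ (x ⊕ (-11)) ⊗ (x ⊕ 1/3) ⊗ (x ⊕ 1/3) ⊗ (x ⊕ 1/3) ⊗ (x ⊕ 1/3) ⊗ (x ⊕ 1/3) ⊗ (x ⊕ 1/3)
Answer: roots = -11 (mult 1), 1/3 (mult 6)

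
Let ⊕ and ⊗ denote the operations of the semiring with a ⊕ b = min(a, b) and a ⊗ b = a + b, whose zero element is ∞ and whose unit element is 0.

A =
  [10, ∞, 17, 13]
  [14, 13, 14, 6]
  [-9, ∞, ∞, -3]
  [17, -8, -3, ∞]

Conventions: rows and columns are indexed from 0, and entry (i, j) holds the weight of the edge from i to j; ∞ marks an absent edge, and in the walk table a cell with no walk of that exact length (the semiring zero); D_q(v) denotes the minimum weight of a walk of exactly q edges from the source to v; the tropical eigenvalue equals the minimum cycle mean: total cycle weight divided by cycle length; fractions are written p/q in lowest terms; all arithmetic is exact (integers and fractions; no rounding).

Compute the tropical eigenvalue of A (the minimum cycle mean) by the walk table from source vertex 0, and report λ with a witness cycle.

q=0: [0, ∞, ∞, ∞]
q=1: [10, ∞, 17, 13]
q=2: [8, 5, 10, 14]
q=3: [1, 6, 11, 7]
q=4: [2, -1, 4, 8]
Optimal cycle mean attained by: cycle 2->3->2, total (-3) + (-3), length 2.
Answer: λ = -3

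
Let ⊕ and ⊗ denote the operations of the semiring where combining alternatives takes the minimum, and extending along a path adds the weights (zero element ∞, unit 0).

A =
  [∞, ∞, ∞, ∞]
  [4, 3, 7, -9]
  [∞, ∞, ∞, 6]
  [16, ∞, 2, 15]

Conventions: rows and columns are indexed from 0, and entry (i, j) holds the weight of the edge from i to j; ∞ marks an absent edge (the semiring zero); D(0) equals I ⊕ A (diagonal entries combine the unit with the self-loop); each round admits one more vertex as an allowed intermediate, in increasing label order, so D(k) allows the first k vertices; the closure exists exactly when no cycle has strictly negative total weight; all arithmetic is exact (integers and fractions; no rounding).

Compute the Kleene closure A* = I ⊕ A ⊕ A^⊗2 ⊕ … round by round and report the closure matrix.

D(0):
  [0, ∞, ∞, ∞]
  [4, 0, 7, -9]
  [∞, ∞, 0, 6]
  [16, ∞, 2, 0]
D(1):
  [0, ∞, ∞, ∞]
  [4, 0, 7, -9]
  [∞, ∞, 0, 6]
  [16, ∞, 2, 0]
D(2):
  [0, ∞, ∞, ∞]
  [4, 0, 7, -9]
  [∞, ∞, 0, 6]
  [16, ∞, 2, 0]
D(3):
  [0, ∞, ∞, ∞]
  [4, 0, 7, -9]
  [∞, ∞, 0, 6]
  [16, ∞, 2, 0]
D(4):
  [0, ∞, ∞, ∞]
  [4, 0, -7, -9]
  [22, ∞, 0, 6]
  [16, ∞, 2, 0]
Answer: A* = [[0, ∞, ∞, ∞], [4, 0, -7, -9], [22, ∞, 0, 6], [16, ∞, 2, 0]]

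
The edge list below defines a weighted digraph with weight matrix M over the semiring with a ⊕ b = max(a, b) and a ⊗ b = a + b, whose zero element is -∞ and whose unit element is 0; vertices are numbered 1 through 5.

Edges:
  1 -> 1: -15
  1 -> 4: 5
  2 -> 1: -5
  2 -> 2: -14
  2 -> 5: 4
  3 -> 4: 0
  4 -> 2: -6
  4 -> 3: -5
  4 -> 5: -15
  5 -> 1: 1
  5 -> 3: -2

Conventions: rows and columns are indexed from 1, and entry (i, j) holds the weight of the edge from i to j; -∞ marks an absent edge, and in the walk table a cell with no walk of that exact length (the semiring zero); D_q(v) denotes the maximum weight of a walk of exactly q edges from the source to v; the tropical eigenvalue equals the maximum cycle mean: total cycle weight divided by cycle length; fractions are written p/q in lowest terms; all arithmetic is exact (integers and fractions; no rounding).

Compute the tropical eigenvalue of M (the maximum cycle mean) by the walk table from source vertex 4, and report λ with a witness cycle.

q=0: [-∞, -∞, -∞, 0, -∞]
q=1: [-∞, -6, -5, -∞, -15]
q=2: [-11, -20, -17, -5, -2]
q=3: [-1, -11, -4, -6, -16]
q=4: [-15, -12, -11, 4, -7]
q=5: [-6, -2, -1, -10, -8]
Optimal cycle mean attained by: cycle 1->4->2->5->1, total 5 + (-6) + 4 + 1, length 4.
Answer: λ = 1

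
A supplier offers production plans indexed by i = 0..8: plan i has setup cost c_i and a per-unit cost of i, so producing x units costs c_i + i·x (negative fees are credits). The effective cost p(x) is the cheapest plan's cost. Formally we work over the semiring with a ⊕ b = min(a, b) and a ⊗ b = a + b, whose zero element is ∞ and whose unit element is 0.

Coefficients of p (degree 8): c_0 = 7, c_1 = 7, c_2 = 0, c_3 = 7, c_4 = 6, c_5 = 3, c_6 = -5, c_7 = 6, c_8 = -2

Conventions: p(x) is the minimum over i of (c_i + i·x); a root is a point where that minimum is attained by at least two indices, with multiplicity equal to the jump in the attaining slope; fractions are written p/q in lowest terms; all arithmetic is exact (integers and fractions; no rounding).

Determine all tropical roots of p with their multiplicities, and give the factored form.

hull edge (i=0, c=7) to (i=2, c=0): slope -7/2, span 2
hull edge (i=2, c=0) to (i=6, c=-5): slope -5/4, span 4
hull edge (i=6, c=-5) to (i=8, c=-2): slope 3/2, span 2
Factored form: p(x) = -2 ⊗ (x ⊕ (-3/2)) ⊗ (x ⊕ (-3/2)) ⊗ (x ⊕ 5/4) ⊗ (x ⊕ 5/4) ⊗ (x ⊕ 5/4) ⊗ (x ⊕ 5/4) ⊗ (x ⊕ 7/2) ⊗ (x ⊕ 7/2)
Answer: roots = -3/2 (mult 2), 5/4 (mult 4), 7/2 (mult 2)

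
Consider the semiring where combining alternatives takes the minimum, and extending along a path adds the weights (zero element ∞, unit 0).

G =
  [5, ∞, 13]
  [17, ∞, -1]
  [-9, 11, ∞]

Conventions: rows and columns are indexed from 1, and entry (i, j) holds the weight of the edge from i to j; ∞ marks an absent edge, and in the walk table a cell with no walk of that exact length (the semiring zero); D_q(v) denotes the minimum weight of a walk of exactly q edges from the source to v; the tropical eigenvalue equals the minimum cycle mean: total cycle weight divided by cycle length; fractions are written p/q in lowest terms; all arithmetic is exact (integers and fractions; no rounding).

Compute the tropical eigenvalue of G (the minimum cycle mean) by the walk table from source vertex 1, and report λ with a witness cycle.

q=0: [0, ∞, ∞]
q=1: [5, ∞, 13]
q=2: [4, 24, 18]
q=3: [9, 29, 17]
Optimal cycle mean attained by: cycle 1->3->1, total 13 + (-9), length 2.
Answer: λ = 2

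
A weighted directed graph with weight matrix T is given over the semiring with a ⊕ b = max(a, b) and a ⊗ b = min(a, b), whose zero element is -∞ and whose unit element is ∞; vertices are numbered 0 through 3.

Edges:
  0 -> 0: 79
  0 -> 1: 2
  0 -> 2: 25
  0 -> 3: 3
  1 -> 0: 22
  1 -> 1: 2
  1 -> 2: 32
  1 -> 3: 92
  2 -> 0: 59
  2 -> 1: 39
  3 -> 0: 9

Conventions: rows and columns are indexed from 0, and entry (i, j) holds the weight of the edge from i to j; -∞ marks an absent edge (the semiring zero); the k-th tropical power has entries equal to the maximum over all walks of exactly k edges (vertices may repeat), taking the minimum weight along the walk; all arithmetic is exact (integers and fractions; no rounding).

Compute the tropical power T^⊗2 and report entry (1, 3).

T^⊗2:
  [79, 25, 25, 3]
  [32, 32, 22, 3]
  [59, 2, 32, 39]
  [9, 2, 9, 3]
Key observation: the optimum is the walk 1->0->3, with weight 22 min 3 = 3.
Optimal value attained by: walk 1->0->3.
Answer: (T^⊗2)[1][3] = 3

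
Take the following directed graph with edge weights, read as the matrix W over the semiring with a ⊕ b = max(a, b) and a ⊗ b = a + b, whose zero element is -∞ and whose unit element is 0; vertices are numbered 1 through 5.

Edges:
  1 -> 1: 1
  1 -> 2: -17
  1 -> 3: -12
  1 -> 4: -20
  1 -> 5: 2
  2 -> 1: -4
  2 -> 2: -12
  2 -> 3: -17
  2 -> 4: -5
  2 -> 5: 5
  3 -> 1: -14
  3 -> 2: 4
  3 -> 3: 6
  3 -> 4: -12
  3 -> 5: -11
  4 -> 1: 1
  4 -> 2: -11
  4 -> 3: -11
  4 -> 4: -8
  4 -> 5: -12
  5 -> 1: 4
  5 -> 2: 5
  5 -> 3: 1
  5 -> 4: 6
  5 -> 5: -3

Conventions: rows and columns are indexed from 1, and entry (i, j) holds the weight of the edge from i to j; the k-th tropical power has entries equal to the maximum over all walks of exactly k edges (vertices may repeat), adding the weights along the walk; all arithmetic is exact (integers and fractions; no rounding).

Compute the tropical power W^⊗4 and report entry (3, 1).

W^⊗2:
  [6, 7, 3, 8, 3]
  [9, 10, 6, 11, 2]
  [0, 10, 12, -1, 9]
  [2, -7, -5, -6, 3]
  [7, 5, 7, 3, 10]
W^⊗3:
  [9, 8, 9, 9, 12]
  [12, 10, 12, 8, 15]
  [13, 16, 18, 15, 15]
  [7, 8, 4, 9, 4]
  [14, 15, 13, 16, 10]
W^⊗4:
  [16, 17, 15, 18, 13]
  [19, 20, 18, 21, 15]
  [19, 22, 24, 21, 21]
  [10, 9, 10, 10, 13]
  [17, 17, 19, 16, 20]
Key observation: the optimum is the walk 3->3->2->5->1, with weight 6 + 4 + 5 + 4 = 19.
Optimal value attained by: walk 3->3->2->5->1.
Answer: (W^⊗4)[3][1] = 19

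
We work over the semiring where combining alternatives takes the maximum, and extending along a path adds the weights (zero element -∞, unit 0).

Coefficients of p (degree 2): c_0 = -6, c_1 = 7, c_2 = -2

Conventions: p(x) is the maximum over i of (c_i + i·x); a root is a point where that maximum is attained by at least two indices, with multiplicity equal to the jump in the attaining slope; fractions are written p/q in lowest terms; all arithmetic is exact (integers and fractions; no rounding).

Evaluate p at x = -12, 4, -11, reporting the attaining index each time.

p(-12) = max(-6+0·(-12)=-6, 7+1·(-12)=-5, -2+2·(-12)=-26) = -5 (attained by i=1)
p(4) = max(-6+0·4=-6, 7+1·4=11, -2+2·4=6) = 11 (attained by i=1)
p(-11) = max(-6+0·(-11)=-6, 7+1·(-11)=-4, -2+2·(-11)=-24) = -4 (attained by i=1)
Answer: p(-12) = -5; p(4) = 11; p(-11) = -4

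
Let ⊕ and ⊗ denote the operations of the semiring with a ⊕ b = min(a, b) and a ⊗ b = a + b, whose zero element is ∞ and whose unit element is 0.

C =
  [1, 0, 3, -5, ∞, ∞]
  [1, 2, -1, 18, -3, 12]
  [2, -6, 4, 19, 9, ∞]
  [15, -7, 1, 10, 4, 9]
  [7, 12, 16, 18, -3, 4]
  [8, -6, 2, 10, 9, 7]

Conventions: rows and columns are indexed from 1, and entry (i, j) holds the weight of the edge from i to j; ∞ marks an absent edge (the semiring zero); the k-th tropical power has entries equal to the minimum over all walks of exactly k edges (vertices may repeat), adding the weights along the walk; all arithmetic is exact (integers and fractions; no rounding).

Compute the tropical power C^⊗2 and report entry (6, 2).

C^⊗2:
  [1, -12, -4, -4, -3, 4]
  [1, -7, 1, -4, -6, 1]
  [-5, -4, -7, -3, -9, 6]
  [-6, -5, -8, 10, -10, 5]
  [4, -2, 6, 2, -6, 1]
  [-5, -4, -7, 3, -9, 6]
Key observation: the optimum is the walk 6->2->2, with weight (-6) + 2 = -4.
Optimal value attained by: walk 6->2->2.
Answer: (C^⊗2)[6][2] = -4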